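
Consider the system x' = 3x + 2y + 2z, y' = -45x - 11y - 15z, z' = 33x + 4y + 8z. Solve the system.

x(t) = K_1e^(-3t) + K_2e^(-t), y(t) = 3K_2e^(-t) - K_3e^(4t), z(t) = -3K_1e^(-3t) - 5K_2e^(-t) + K_3e^(4t)

Coefficient matrix A = [[3, 2, 2], [-45, -11, -15], [33, 4, 8]].
det(A - λI) = 0 gives eigenvalues λ = -3, -1, 4.
For λ=-3: eigenvector (1,0,-3).
For λ=-1: eigenvector (1,3,-5).
For λ=4: eigenvector (0,-1,1).
General solution: K_1e^(-3t)(1,0,-3) + K_2e^(-t)(1,3,-5) + K_3e^(4t)(0,-1,1).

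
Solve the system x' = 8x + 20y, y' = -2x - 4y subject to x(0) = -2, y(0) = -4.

Coefficient matrix A = [[8, 20], [-2, -4]].
Characteristic polynomial det(A - λI) = λ^2 - 4λ + 8 = 0.
Eigenvalues λ = 2 ± 2i (complex conjugate pair).
For λ=2+2i: an eigenvector is (1,0) - i(3,-1) = (1 - 3i, 0 + i).
A real fundamental pair from Re and Im of e^((2+2i)t)v: X_1 = e^(2t)(cos(2t)·(1,0) + sin(2t)·(3,-1)), X_2 = e^(2t)(sin(2t)·(1,0) - cos(2t)·(3,-1)).
General solution: c_1X_1 + c_2X_2.
Applying x(0)=-2, y(0)=-4 gives c_1=-14, c_2=-4.

x(t) = -46e^(2t)sin(2t) - 2e^(2t)cos(2t), y(t) = 14e^(2t)sin(2t) - 4e^(2t)cos(2t)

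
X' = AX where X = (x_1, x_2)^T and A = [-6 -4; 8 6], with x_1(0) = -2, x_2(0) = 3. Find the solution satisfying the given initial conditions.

x_1(t) = -e^(2t) - e^(-2t), x_2(t) = 2e^(2t) + e^(-2t)

Coefficient matrix A = [[-6, -4], [8, 6]].
Characteristic polynomial det(A - λI) = λ^2 - 4 = 0.
Eigenvalues λ = -2, 2.
For λ=-2: (A-λI) row 1 is [-4, -4], so an eigenvector is (-1, 1).
For λ=2: (A-λI) row 1 is [-8, -4], so an eigenvector is (1, -2).
General solution: c_1e^(-2t)(-1,1) + c_2e^(2t)(1,-2).
Applying x_1(0)=-2, x_2(0)=3 gives c_1=1, c_2=-1.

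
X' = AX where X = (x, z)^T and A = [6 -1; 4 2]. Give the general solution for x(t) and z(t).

x(t) = K_1e^(4t) + K_2te^(4t) + 2K_2e^(4t), z(t) = 2K_1e^(4t) + 2K_2te^(4t) + 3K_2e^(4t)

Coefficient matrix A = [[6, -1], [4, 2]].
Characteristic polynomial det(A - λI) = λ^2 - 8λ + 16 = 0.
Single eigenvalue λ = 4 with algebraic multiplicity 2.
Eigenvector v = (1,2); generalized eigenvector w with (A-λI)w=v is (2,3).
General solution: e^(4t)[K_1·v + K_2·(t·v + w)].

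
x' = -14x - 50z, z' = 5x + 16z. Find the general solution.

x(t) = 3c_1e^(t)sin(5t) - c_1e^(t)cos(5t) - c_2e^(t)sin(5t) - 3c_2e^(t)cos(5t), z(t) = -c_1e^(t)sin(5t) + c_2e^(t)cos(5t)

Coefficient matrix A = [[-14, -50], [5, 16]].
Characteristic polynomial det(A - λI) = λ^2 - 2λ + 26 = 0.
Eigenvalues λ = 1 ± 5i (complex conjugate pair).
For λ=1+5i: an eigenvector is (-1,0) - i(3,-1) = (-1 - 3i, 0 + i).
A real fundamental pair from Re and Im of e^((1+5i)t)v: X_1 = e^(t)(cos(5t)·(-1,0) + sin(5t)·(3,-1)), X_2 = e^(t)(sin(5t)·(-1,0) - cos(5t)·(3,-1)).
General solution: c_1X_1 + c_2X_2.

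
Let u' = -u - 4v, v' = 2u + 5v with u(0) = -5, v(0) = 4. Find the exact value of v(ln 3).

A = [[-1,-4],[2,5]]; eigenvalues λ = 1, 3.
Eigenvectors: (2,-1) for λ=1, (-1,1) for λ=3.
From the initial condition, c_1 = -1, c_2 = 3.
v(ln 3) = (-1)(3^1)(-1) + (3)(3^3)(1) = 84.

84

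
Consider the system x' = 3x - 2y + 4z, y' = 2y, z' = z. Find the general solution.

Coefficient matrix A = [[3, -2, 4], [0, 2, 0], [0, 0, 1]].
det(A - λI) = 0 gives eigenvalues λ = 3, 2, 1.
For λ=3: eigenvector (1,0,0).
For λ=2: eigenvector (2,1,0).
For λ=1: eigenvector (-2,0,1).
General solution: c_1e^(3t)(1,0,0) + c_2e^(2t)(2,1,0) + c_3e^(t)(-2,0,1).

x(t) = c_1e^(3t) + 2c_2e^(2t) - 2c_3e^(t), y(t) = c_2e^(2t), z(t) = c_3e^(t)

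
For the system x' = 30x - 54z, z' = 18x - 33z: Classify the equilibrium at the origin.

A = [[30,-54],[18,-33]]; det(A-λI) = λ^2 + 3λ - 18.
λ = -6, 3: opposite signs.

saddle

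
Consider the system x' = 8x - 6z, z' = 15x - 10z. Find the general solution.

x(t) = K_1e^(-t)sin(3t) - K_1e^(-t)cos(3t) - K_2e^(-t)sin(3t) - K_2e^(-t)cos(3t), z(t) = K_1e^(-t)sin(3t) - 2K_1e^(-t)cos(3t) - 2K_2e^(-t)sin(3t) - K_2e^(-t)cos(3t)

Coefficient matrix A = [[8, -6], [15, -10]].
Characteristic polynomial det(A - λI) = λ^2 + 2λ + 10 = 0.
Eigenvalues λ = -1 ± 3i (complex conjugate pair).
For λ=-1+3i: an eigenvector is (-1,-2) - i(1,1) = (-1 - i, -2 - i).
A real fundamental pair from Re and Im of e^((-1+3i)t)v: X_1 = e^(-t)(cos(3t)·(-1,-2) + sin(3t)·(1,1)), X_2 = e^(-t)(sin(3t)·(-1,-2) - cos(3t)·(1,1)).
General solution: K_1X_1 + K_2X_2.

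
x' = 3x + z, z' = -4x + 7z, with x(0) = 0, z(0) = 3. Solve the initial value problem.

x(t) = 3te^(5t), z(t) = 6te^(5t) + 3e^(5t)

Coefficient matrix A = [[3, 1], [-4, 7]].
Characteristic polynomial det(A - λI) = λ^2 - 10λ + 25 = 0.
Single eigenvalue λ = 5 with algebraic multiplicity 2.
Eigenvector v = (1,2); generalized eigenvector w with (A-λI)w=v is (1,3).
General solution: e^(5t)[K_1·v + K_2·(t·v + w)].
Applying x(0)=0, z(0)=3 gives K_1=-3, K_2=3.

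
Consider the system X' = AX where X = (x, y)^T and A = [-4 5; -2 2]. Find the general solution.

Coefficient matrix A = [[-4, 5], [-2, 2]].
Characteristic polynomial det(A - λI) = λ^2 + 2λ + 2 = 0.
Eigenvalues λ = -1 ± i (complex conjugate pair).
For λ=-1+i: an eigenvector is (-2,-1) - i(1,1) = (-2 - i, -1 - i).
A real fundamental pair from Re and Im of e^((-1+i)t)v: X_1 = e^(-t)(cos(t)·(-2,-1) + sin(t)·(1,1)), X_2 = e^(-t)(sin(t)·(-2,-1) - cos(t)·(1,1)).
General solution: C_1X_1 + C_2X_2.

x(t) = C_1e^(-t)sin(t) - 2C_1e^(-t)cos(t) - 2C_2e^(-t)sin(t) - C_2e^(-t)cos(t), y(t) = C_1e^(-t)sin(t) - C_1e^(-t)cos(t) - C_2e^(-t)sin(t) - C_2e^(-t)cos(t)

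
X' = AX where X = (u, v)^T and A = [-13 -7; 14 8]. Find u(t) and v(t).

Coefficient matrix A = [[-13, -7], [14, 8]].
Characteristic polynomial det(A - λI) = λ^2 + 5λ - 6 = 0.
Eigenvalues λ = -6, 1.
For λ=-6: (A-λI) row 1 is [-7, -7], so an eigenvector is (1, -1).
For λ=1: (A-λI) row 1 is [-14, -7], so an eigenvector is (1, -2).
General solution: K_1e^(-6t)(1,-1) + K_2e^(t)(1,-2).

u(t) = K_1e^(-6t) + K_2e^(t), v(t) = -K_1e^(-6t) - 2K_2e^(t)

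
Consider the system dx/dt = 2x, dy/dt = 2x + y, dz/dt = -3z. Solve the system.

x(t) = K_1e^(2t), y(t) = 2K_1e^(2t) + K_3e^(t), z(t) = K_2e^(-3t)

Coefficient matrix A = [[2, 0, 0], [2, 1, 0], [0, 0, -3]].
det(A - λI) = 0 gives eigenvalues λ = 2, -3, 1.
For λ=2: eigenvector (1,2,0).
For λ=-3: eigenvector (0,0,1).
For λ=1: eigenvector (0,1,0).
General solution: K_1e^(2t)(1,2,0) + K_2e^(-3t)(0,0,1) + K_3e^(t)(0,1,0).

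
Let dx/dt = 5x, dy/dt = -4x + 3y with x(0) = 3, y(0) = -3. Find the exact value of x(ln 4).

A = [[5,0],[-4,3]]; eigenvalues λ = 3, 5.
Eigenvectors: (0,-1) for λ=3, (1,-2) for λ=5.
From the initial condition, c_1 = -3, c_2 = 3.
x(ln 4) = (-3)(4^3)(0) + (3)(4^5)(1) = 3072.

3072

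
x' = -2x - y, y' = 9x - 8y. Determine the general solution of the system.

x(t) = -c_1e^(-5t) - c_2te^(-5t) - c_2e^(-5t), y(t) = -3c_1e^(-5t) - 3c_2te^(-5t) - 2c_2e^(-5t)

Coefficient matrix A = [[-2, -1], [9, -8]].
Characteristic polynomial det(A - λI) = λ^2 + 10λ + 25 = 0.
Single eigenvalue λ = -5 with algebraic multiplicity 2.
Eigenvector v = (-1,-3); generalized eigenvector w with (A-λI)w=v is (-1,-2).
General solution: e^(-5t)[c_1·v + c_2·(t·v + w)].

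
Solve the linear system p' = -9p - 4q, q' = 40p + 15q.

Coefficient matrix A = [[-9, -4], [40, 15]].
Characteristic polynomial det(A - λI) = λ^2 - 6λ + 25 = 0.
Eigenvalues λ = 3 ± 4i (complex conjugate pair).
For λ=3+4i: an eigenvector is (0,1) - i(-1,3) = (0 + i, 1 - 3i).
A real fundamental pair from Re and Im of e^((3+4i)t)v: X_1 = e^(3t)(cos(4t)·(0,1) + sin(4t)·(-1,3)), X_2 = e^(3t)(sin(4t)·(0,1) - cos(4t)·(-1,3)).
General solution: K_1X_1 + K_2X_2.

p(t) = -K_1e^(3t)sin(4t) + K_2e^(3t)cos(4t), q(t) = 3K_1e^(3t)sin(4t) + K_1e^(3t)cos(4t) + K_2e^(3t)sin(4t) - 3K_2e^(3t)cos(4t)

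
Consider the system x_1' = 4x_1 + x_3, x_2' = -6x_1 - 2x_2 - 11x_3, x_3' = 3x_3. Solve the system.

x_1(t) = K_1e^(4t) - K_2e^(3t), x_2(t) = -K_1e^(4t) - K_2e^(3t) + K_3e^(-2t), x_3(t) = K_2e^(3t)

Coefficient matrix A = [[4, 0, 1], [-6, -2, -11], [0, 0, 3]].
det(A - λI) = 0 gives eigenvalues λ = 4, 3, -2.
For λ=4: eigenvector (1,-1,0).
For λ=3: eigenvector (-1,-1,1).
For λ=-2: eigenvector (0,1,0).
General solution: K_1e^(4t)(1,-1,0) + K_2e^(3t)(-1,-1,1) + K_3e^(-2t)(0,1,0).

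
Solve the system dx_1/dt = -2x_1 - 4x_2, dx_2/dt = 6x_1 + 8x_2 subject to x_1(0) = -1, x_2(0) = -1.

x_1(t) = 4e^(4t) - 5e^(2t), x_2(t) = -6e^(4t) + 5e^(2t)

Coefficient matrix A = [[-2, -4], [6, 8]].
Characteristic polynomial det(A - λI) = λ^2 - 6λ + 8 = 0.
Eigenvalues λ = 4, 2.
For λ=4: (A-λI) row 1 is [-6, -4], so an eigenvector is (2, -3).
For λ=2: (A-λI) row 1 is [-4, -4], so an eigenvector is (1, -1).
General solution: K_1e^(4t)(2,-3) + K_2e^(2t)(1,-1).
Applying x_1(0)=-1, x_2(0)=-1 gives K_1=2, K_2=-5.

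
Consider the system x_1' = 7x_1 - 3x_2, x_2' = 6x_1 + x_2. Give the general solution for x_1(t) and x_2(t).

x_1(t) = -C_1e^(4t)sin(3t) + C_2e^(4t)cos(3t), x_2(t) = -C_1e^(4t)sin(3t) + C_1e^(4t)cos(3t) + C_2e^(4t)sin(3t) + C_2e^(4t)cos(3t)

Coefficient matrix A = [[7, -3], [6, 1]].
Characteristic polynomial det(A - λI) = λ^2 - 8λ + 25 = 0.
Eigenvalues λ = 4 ± 3i (complex conjugate pair).
For λ=4+3i: an eigenvector is (0,1) - i(-1,-1) = (0 + i, 1 + i).
A real fundamental pair from Re and Im of e^((4+3i)t)v: X_1 = e^(4t)(cos(3t)·(0,1) + sin(3t)·(-1,-1)), X_2 = e^(4t)(sin(3t)·(0,1) - cos(3t)·(-1,-1)).
General solution: C_1X_1 + C_2X_2.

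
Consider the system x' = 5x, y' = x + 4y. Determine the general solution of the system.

x(t) = -K_2e^(5t), y(t) = K_1e^(4t) - K_2e^(5t)

Coefficient matrix A = [[5, 0], [1, 4]].
Characteristic polynomial det(A - λI) = λ^2 - 9λ + 20 = 0.
Eigenvalues λ = 4, 5.
For λ=4: (A-λI) row 1 is [1, 0], so an eigenvector is (0, 1).
For λ=5: (A-λI) row 2 is [1, -1], so an eigenvector is (-1, -1).
General solution: K_1e^(4t)(0,1) + K_2e^(5t)(-1,-1).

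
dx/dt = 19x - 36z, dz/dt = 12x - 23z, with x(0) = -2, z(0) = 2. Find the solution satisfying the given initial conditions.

x(t) = -20e^(t) + 18e^(-5t), z(t) = -10e^(t) + 12e^(-5t)

Coefficient matrix A = [[19, -36], [12, -23]].
Characteristic polynomial det(A - λI) = λ^2 + 4λ - 5 = 0.
Eigenvalues λ = 1, -5.
For λ=1: (A-λI) row 1 is [18, -36], so an eigenvector is (-2, -1).
For λ=-5: (A-λI) row 1 is [24, -36], so an eigenvector is (-3, -2).
General solution: c_1e^(t)(-2,-1) + c_2e^(-5t)(-3,-2).
Applying x(0)=-2, z(0)=2 gives c_1=10, c_2=-6.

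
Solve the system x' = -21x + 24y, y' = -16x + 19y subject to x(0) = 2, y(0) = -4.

x(t) = -16e^(3t) + 18e^(-5t), y(t) = -16e^(3t) + 12e^(-5t)

Coefficient matrix A = [[-21, 24], [-16, 19]].
Characteristic polynomial det(A - λI) = λ^2 + 2λ - 15 = 0.
Eigenvalues λ = -5, 3.
For λ=-5: (A-λI) row 1 is [-16, 24], so an eigenvector is (-3, -2).
For λ=3: (A-λI) row 1 is [-24, 24], so an eigenvector is (-1, -1).
General solution: C_1e^(-5t)(-3,-2) + C_2e^(3t)(-1,-1).
Applying x(0)=2, y(0)=-4 gives C_1=-6, C_2=16.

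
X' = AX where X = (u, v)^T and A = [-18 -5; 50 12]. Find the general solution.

u(t) = -K_1e^(-3t)sin(5t) + K_2e^(-3t)cos(5t), v(t) = 3K_1e^(-3t)sin(5t) + K_1e^(-3t)cos(5t) + K_2e^(-3t)sin(5t) - 3K_2e^(-3t)cos(5t)

Coefficient matrix A = [[-18, -5], [50, 12]].
Characteristic polynomial det(A - λI) = λ^2 + 6λ + 34 = 0.
Eigenvalues λ = -3 ± 5i (complex conjugate pair).
For λ=-3+5i: an eigenvector is (0,1) - i(-1,3) = (0 + i, 1 - 3i).
A real fundamental pair from Re and Im of e^((-3+5i)t)v: X_1 = e^(-3t)(cos(5t)·(0,1) + sin(5t)·(-1,3)), X_2 = e^(-3t)(sin(5t)·(0,1) - cos(5t)·(-1,3)).
General solution: K_1X_1 + K_2X_2.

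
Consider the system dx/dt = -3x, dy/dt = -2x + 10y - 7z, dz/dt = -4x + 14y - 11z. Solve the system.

Coefficient matrix A = [[-3, 0, 0], [-2, 10, -7], [-4, 14, -11]].
det(A - λI) = 0 gives eigenvalues λ = -3, 3, -4.
For λ=-3: eigenvector (1,-2,-4).
For λ=3: eigenvector (0,1,1).
For λ=-4: eigenvector (0,1,2).
General solution: C_1e^(-3t)(1,-2,-4) + C_2e^(3t)(0,1,1) + C_3e^(-4t)(0,1,2).

x(t) = C_1e^(-3t), y(t) = -2C_1e^(-3t) + C_2e^(3t) + C_3e^(-4t), z(t) = -4C_1e^(-3t) + C_2e^(3t) + 2C_3e^(-4t)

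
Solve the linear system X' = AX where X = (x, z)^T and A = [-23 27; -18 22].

Coefficient matrix A = [[-23, 27], [-18, 22]].
Characteristic polynomial det(A - λI) = λ^2 + λ - 20 = 0.
Eigenvalues λ = -5, 4.
For λ=-5: (A-λI) row 1 is [-18, 27], so an eigenvector is (3, 2).
For λ=4: (A-λI) row 1 is [-27, 27], so an eigenvector is (1, 1).
General solution: K_1e^(-5t)(3,2) + K_2e^(4t)(1,1).

x(t) = 3K_1e^(-5t) + K_2e^(4t), z(t) = 2K_1e^(-5t) + K_2e^(4t)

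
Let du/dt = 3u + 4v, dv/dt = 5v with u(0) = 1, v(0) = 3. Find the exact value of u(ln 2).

A = [[3,4],[0,5]]; eigenvalues λ = 5, 3.
Eigenvectors: (-2,-1) for λ=5, (1,0) for λ=3.
From the initial condition, c_1 = -3, c_2 = -5.
u(ln 2) = (-3)(2^5)(-2) + (-5)(2^3)(1) = 152.

152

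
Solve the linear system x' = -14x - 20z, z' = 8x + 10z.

Coefficient matrix A = [[-14, -20], [8, 10]].
Characteristic polynomial det(A - λI) = λ^2 + 4λ + 20 = 0.
Eigenvalues λ = -2 ± 4i (complex conjugate pair).
For λ=-2+4i: an eigenvector is (-2,1) - i(1,-1) = (-2 - i, 1 + i).
A real fundamental pair from Re and Im of e^((-2+4i)t)v: X_1 = e^(-2t)(cos(4t)·(-2,1) + sin(4t)·(1,-1)), X_2 = e^(-2t)(sin(4t)·(-2,1) - cos(4t)·(1,-1)).
General solution: c_1X_1 + c_2X_2.

x(t) = c_1e^(-2t)sin(4t) - 2c_1e^(-2t)cos(4t) - 2c_2e^(-2t)sin(4t) - c_2e^(-2t)cos(4t), z(t) = -c_1e^(-2t)sin(4t) + c_1e^(-2t)cos(4t) + c_2e^(-2t)sin(4t) + c_2e^(-2t)cos(4t)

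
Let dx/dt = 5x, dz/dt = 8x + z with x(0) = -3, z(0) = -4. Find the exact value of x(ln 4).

A = [[5,0],[8,1]]; eigenvalues λ = 5, 1.
Eigenvectors: (1,2) for λ=5, (0,-1) for λ=1.
From the initial condition, c_1 = -3, c_2 = -2.
x(ln 4) = (-3)(4^5)(1) + (-2)(4^1)(0) = -3072.

-3072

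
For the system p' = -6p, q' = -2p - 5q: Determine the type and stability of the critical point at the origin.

stable node

A = [[-6,0],[-2,-5]]; det(A-λI) = λ^2 + 11λ + 30.
λ = -6, -5: both negative.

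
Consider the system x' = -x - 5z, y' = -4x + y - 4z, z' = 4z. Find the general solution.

x(t) = K_1e^(-t) - K_2e^(4t), y(t) = 2K_1e^(-t) + K_3e^(t), z(t) = K_2e^(4t)

Coefficient matrix A = [[-1, 0, -5], [-4, 1, -4], [0, 0, 4]].
det(A - λI) = 0 gives eigenvalues λ = -1, 4, 1.
For λ=-1: eigenvector (1,2,0).
For λ=4: eigenvector (-1,0,1).
For λ=1: eigenvector (0,1,0).
General solution: K_1e^(-t)(1,2,0) + K_2e^(4t)(-1,0,1) + K_3e^(t)(0,1,0).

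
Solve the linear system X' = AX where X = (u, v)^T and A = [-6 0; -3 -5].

Coefficient matrix A = [[-6, 0], [-3, -5]].
Characteristic polynomial det(A - λI) = λ^2 + 11λ + 30 = 0.
Eigenvalues λ = -5, -6.
For λ=-5: (A-λI) row 1 is [-1, 0], so an eigenvector is (0, -1).
For λ=-6: (A-λI) row 2 is [-3, 1], so an eigenvector is (-1, -3).
General solution: C_1e^(-5t)(0,-1) + C_2e^(-6t)(-1,-3).

u(t) = -C_2e^(-6t), v(t) = -C_1e^(-5t) - 3C_2e^(-6t)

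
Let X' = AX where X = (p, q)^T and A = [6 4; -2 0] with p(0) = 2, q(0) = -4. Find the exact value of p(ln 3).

A = [[6,4],[-2,0]]; eigenvalues λ = 4, 2.
Eigenvectors: (2,-1) for λ=4, (-1,1) for λ=2.
From the initial condition, c_1 = -2, c_2 = -6.
p(ln 3) = (-2)(3^4)(2) + (-6)(3^2)(-1) = -270.

-270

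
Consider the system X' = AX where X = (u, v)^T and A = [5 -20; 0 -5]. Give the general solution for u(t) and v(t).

Coefficient matrix A = [[5, -20], [0, -5]].
Characteristic polynomial det(A - λI) = λ^2 - 25 = 0.
Eigenvalues λ = -5, 5.
For λ=-5: (A-λI) row 1 is [10, -20], so an eigenvector is (-2, -1).
For λ=5: (A-λI) row 1 is [0, -20], so an eigenvector is (-1, 0).
General solution: c_1e^(-5t)(-2,-1) + c_2e^(5t)(-1,0).

u(t) = -2c_1e^(-5t) - c_2e^(5t), v(t) = -c_1e^(-5t)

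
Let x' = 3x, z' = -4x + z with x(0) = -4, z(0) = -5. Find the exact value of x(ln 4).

A = [[3,0],[-4,1]]; eigenvalues λ = 1, 3.
Eigenvectors: (0,1) for λ=1, (-1,2) for λ=3.
From the initial condition, c_1 = -13, c_2 = 4.
x(ln 4) = (-13)(4^1)(0) + (4)(4^3)(-1) = -256.

-256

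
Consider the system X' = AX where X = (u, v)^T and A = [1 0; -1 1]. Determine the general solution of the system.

Coefficient matrix A = [[1, 0], [-1, 1]].
Characteristic polynomial det(A - λI) = λ^2 - 2λ + 1 = 0.
Single eigenvalue λ = 1 with algebraic multiplicity 2.
Eigenvector v = (0,1); generalized eigenvector w with (A-λI)w=v is (-1,0).
General solution: e^(t)[K_1·v + K_2·(t·v + w)].

u(t) = -K_2e^(t), v(t) = K_1e^(t) + K_2te^(t)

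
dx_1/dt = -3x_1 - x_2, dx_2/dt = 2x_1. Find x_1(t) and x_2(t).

Coefficient matrix A = [[-3, -1], [2, 0]].
Characteristic polynomial det(A - λI) = λ^2 + 3λ + 2 = 0.
Eigenvalues λ = -1, -2.
For λ=-1: (A-λI) row 1 is [-2, -1], so an eigenvector is (-1, 2).
For λ=-2: (A-λI) row 1 is [-1, -1], so an eigenvector is (1, -1).
General solution: C_1e^(-t)(-1,2) + C_2e^(-2t)(1,-1).

x_1(t) = -C_1e^(-t) + C_2e^(-2t), x_2(t) = 2C_1e^(-t) - C_2e^(-2t)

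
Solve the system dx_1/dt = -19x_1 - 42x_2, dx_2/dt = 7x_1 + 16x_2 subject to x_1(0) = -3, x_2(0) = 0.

x_1(t) = 6e^(2t) - 9e^(-5t), x_2(t) = -3e^(2t) + 3e^(-5t)

Coefficient matrix A = [[-19, -42], [7, 16]].
Characteristic polynomial det(A - λI) = λ^2 + 3λ - 10 = 0.
Eigenvalues λ = 2, -5.
For λ=2: (A-λI) row 1 is [-21, -42], so an eigenvector is (-2, 1).
For λ=-5: (A-λI) row 1 is [-14, -42], so an eigenvector is (-3, 1).
General solution: K_1e^(2t)(-2,1) + K_2e^(-5t)(-3,1).
Applying x_1(0)=-3, x_2(0)=0 gives K_1=-3, K_2=3.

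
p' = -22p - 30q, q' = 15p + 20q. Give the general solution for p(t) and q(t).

Coefficient matrix A = [[-22, -30], [15, 20]].
Characteristic polynomial det(A - λI) = λ^2 + 2λ + 10 = 0.
Eigenvalues λ = -1 ± 3i (complex conjugate pair).
For λ=-1+3i: an eigenvector is (1,-1) - i(3,-2) = (1 - 3i, -1 + 2i).
A real fundamental pair from Re and Im of e^((-1+3i)t)v: X_1 = e^(-t)(cos(3t)·(1,-1) + sin(3t)·(3,-2)), X_2 = e^(-t)(sin(3t)·(1,-1) - cos(3t)·(3,-2)).
General solution: K_1X_1 + K_2X_2.

p(t) = 3K_1e^(-t)sin(3t) + K_1e^(-t)cos(3t) + K_2e^(-t)sin(3t) - 3K_2e^(-t)cos(3t), q(t) = -2K_1e^(-t)sin(3t) - K_1e^(-t)cos(3t) - K_2e^(-t)sin(3t) + 2K_2e^(-t)cos(3t)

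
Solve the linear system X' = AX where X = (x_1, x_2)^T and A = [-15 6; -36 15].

Coefficient matrix A = [[-15, 6], [-36, 15]].
Characteristic polynomial det(A - λI) = λ^2 - 9 = 0.
Eigenvalues λ = -3, 3.
For λ=-3: (A-λI) row 1 is [-12, 6], so an eigenvector is (-1, -2).
For λ=3: (A-λI) row 1 is [-18, 6], so an eigenvector is (1, 3).
General solution: K_1e^(-3t)(-1,-2) + K_2e^(3t)(1,3).

x_1(t) = -K_1e^(-3t) + K_2e^(3t), x_2(t) = -2K_1e^(-3t) + 3K_2e^(3t)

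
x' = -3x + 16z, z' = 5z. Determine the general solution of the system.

x(t) = 2K_1e^(5t) - K_2e^(-3t), z(t) = K_1e^(5t)

Coefficient matrix A = [[-3, 16], [0, 5]].
Characteristic polynomial det(A - λI) = λ^2 - 2λ - 15 = 0.
Eigenvalues λ = 5, -3.
For λ=5: (A-λI) row 1 is [-8, 16], so an eigenvector is (2, 1).
For λ=-3: (A-λI) row 1 is [0, 16], so an eigenvector is (-1, 0).
General solution: K_1e^(5t)(2,1) + K_2e^(-3t)(-1,0).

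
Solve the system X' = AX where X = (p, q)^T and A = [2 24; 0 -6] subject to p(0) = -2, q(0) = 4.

Coefficient matrix A = [[2, 24], [0, -6]].
Characteristic polynomial det(A - λI) = λ^2 + 4λ - 12 = 0.
Eigenvalues λ = -6, 2.
For λ=-6: (A-λI) row 1 is [8, 24], so an eigenvector is (3, -1).
For λ=2: (A-λI) row 1 is [0, 24], so an eigenvector is (1, 0).
General solution: K_1e^(-6t)(3,-1) + K_2e^(2t)(1,0).
Applying p(0)=-2, q(0)=4 gives K_1=-4, K_2=10.

p(t) = 10e^(2t) - 12e^(-6t), q(t) = 4e^(-6t)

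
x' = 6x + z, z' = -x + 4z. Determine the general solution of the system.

x(t) = -c_1e^(5t) - c_2te^(5t) + c_2e^(5t), z(t) = c_1e^(5t) + c_2te^(5t) - 2c_2e^(5t)

Coefficient matrix A = [[6, 1], [-1, 4]].
Characteristic polynomial det(A - λI) = λ^2 - 10λ + 25 = 0.
Single eigenvalue λ = 5 with algebraic multiplicity 2.
Eigenvector v = (-1,1); generalized eigenvector w with (A-λI)w=v is (1,-2).
General solution: e^(5t)[c_1·v + c_2·(t·v + w)].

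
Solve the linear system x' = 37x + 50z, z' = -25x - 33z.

Coefficient matrix A = [[37, 50], [-25, -33]].
Characteristic polynomial det(A - λI) = λ^2 - 4λ + 29 = 0.
Eigenvalues λ = 2 ± 5i (complex conjugate pair).
For λ=2+5i: an eigenvector is (-3,2) - i(-1,1) = (-3 + i, 2 - i).
A real fundamental pair from Re and Im of e^((2+5i)t)v: X_1 = e^(2t)(cos(5t)·(-3,2) + sin(5t)·(-1,1)), X_2 = e^(2t)(sin(5t)·(-3,2) - cos(5t)·(-1,1)).
General solution: K_1X_1 + K_2X_2.

x(t) = -K_1e^(2t)sin(5t) - 3K_1e^(2t)cos(5t) - 3K_2e^(2t)sin(5t) + K_2e^(2t)cos(5t), z(t) = K_1e^(2t)sin(5t) + 2K_1e^(2t)cos(5t) + 2K_2e^(2t)sin(5t) - K_2e^(2t)cos(5t)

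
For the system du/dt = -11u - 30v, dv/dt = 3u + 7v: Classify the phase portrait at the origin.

A = [[-11,-30],[3,7]]; det(A-λI) = λ^2 + 4λ + 13.
λ = -2 ± 3i: negative real part.

stable spiral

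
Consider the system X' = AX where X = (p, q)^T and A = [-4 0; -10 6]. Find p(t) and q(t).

p(t) = c_1e^(-4t), q(t) = c_1e^(-4t) - c_2e^(6t)

Coefficient matrix A = [[-4, 0], [-10, 6]].
Characteristic polynomial det(A - λI) = λ^2 - 2λ - 24 = 0.
Eigenvalues λ = -4, 6.
For λ=-4: (A-λI) row 2 is [-10, 10], so an eigenvector is (1, 1).
For λ=6: (A-λI) row 1 is [-10, 0], so an eigenvector is (0, -1).
General solution: c_1e^(-4t)(1,1) + c_2e^(6t)(0,-1).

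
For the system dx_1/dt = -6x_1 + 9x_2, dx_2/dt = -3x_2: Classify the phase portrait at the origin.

stable node

A = [[-6,9],[0,-3]]; det(A-λI) = λ^2 + 9λ + 18.
λ = -3, -6: both negative.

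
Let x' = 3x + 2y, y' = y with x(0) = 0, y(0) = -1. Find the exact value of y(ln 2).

A = [[3,2],[0,1]]; eigenvalues λ = 1, 3.
Eigenvectors: (-1,1) for λ=1, (1,0) for λ=3.
From the initial condition, c_1 = -1, c_2 = -1.
y(ln 2) = (-1)(2^1)(1) + (-1)(2^3)(0) = -2.

-2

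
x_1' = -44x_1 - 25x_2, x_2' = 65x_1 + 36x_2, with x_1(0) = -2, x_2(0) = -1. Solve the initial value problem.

x_1(t) = 21e^(-4t)sin(5t) - 2e^(-4t)cos(5t), x_2(t) = -34e^(-4t)sin(5t) - e^(-4t)cos(5t)

Coefficient matrix A = [[-44, -25], [65, 36]].
Characteristic polynomial det(A - λI) = λ^2 + 8λ + 41 = 0.
Eigenvalues λ = -4 ± 5i (complex conjugate pair).
For λ=-4+5i: an eigenvector is (-2,3) - i(1,-2) = (-2 - i, 3 + 2i).
A real fundamental pair from Re and Im of e^((-4+5i)t)v: X_1 = e^(-4t)(cos(5t)·(-2,3) + sin(5t)·(1,-2)), X_2 = e^(-4t)(sin(5t)·(-2,3) - cos(5t)·(1,-2)).
General solution: C_1X_1 + C_2X_2.
Applying x_1(0)=-2, x_2(0)=-1 gives C_1=5, C_2=-8.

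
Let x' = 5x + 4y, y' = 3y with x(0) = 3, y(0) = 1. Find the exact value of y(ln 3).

A = [[5,4],[0,3]]; eigenvalues λ = 3, 5.
Eigenvectors: (2,-1) for λ=3, (1,0) for λ=5.
From the initial condition, c_1 = -1, c_2 = 5.
y(ln 3) = (-1)(3^3)(-1) + (5)(3^5)(0) = 27.

27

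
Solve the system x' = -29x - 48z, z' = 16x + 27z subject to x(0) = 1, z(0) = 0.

x(t) = -3e^(3t) + 4e^(-5t), z(t) = 2e^(3t) - 2e^(-5t)

Coefficient matrix A = [[-29, -48], [16, 27]].
Characteristic polynomial det(A - λI) = λ^2 + 2λ - 15 = 0.
Eigenvalues λ = 3, -5.
For λ=3: (A-λI) row 1 is [-32, -48], so an eigenvector is (3, -2).
For λ=-5: (A-λI) row 1 is [-24, -48], so an eigenvector is (-2, 1).
General solution: C_1e^(3t)(3,-2) + C_2e^(-5t)(-2,1).
Applying x(0)=1, z(0)=0 gives C_1=-1, C_2=-2.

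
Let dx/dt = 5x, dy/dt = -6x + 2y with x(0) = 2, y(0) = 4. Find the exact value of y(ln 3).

-900

A = [[5,0],[-6,2]]; eigenvalues λ = 5, 2.
Eigenvectors: (1,-2) for λ=5, (0,-1) for λ=2.
From the initial condition, c_1 = 2, c_2 = -8.
y(ln 3) = (2)(3^5)(-2) + (-8)(3^2)(-1) = -900.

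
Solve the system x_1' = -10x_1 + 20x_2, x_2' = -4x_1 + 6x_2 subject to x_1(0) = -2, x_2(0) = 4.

x_1(t) = 24e^(-2t)sin(4t) - 2e^(-2t)cos(4t), x_2(t) = 10e^(-2t)sin(4t) + 4e^(-2t)cos(4t)

Coefficient matrix A = [[-10, 20], [-4, 6]].
Characteristic polynomial det(A - λI) = λ^2 + 4λ + 20 = 0.
Eigenvalues λ = -2 ± 4i (complex conjugate pair).
For λ=-2+4i: an eigenvector is (1,0) - i(-2,-1) = (1 + 2i, 0 + i).
A real fundamental pair from Re and Im of e^((-2+4i)t)v: X_1 = e^(-2t)(cos(4t)·(1,0) + sin(4t)·(-2,-1)), X_2 = e^(-2t)(sin(4t)·(1,0) - cos(4t)·(-2,-1)).
General solution: C_1X_1 + C_2X_2.
Applying x_1(0)=-2, x_2(0)=4 gives C_1=-10, C_2=4.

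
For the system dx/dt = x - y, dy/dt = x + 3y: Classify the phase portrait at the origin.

A = [[1,-1],[1,3]]; det(A-λI) = λ^2 - 4λ + 4.
repeated λ = 2 with a single eigenvector.

unstable improper node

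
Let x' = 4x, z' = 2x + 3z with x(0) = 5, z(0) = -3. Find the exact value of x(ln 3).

405

A = [[4,0],[2,3]]; eigenvalues λ = 4, 3.
Eigenvectors: (-1,-2) for λ=4, (0,1) for λ=3.
From the initial condition, c_1 = -5, c_2 = -13.
x(ln 3) = (-5)(3^4)(-1) + (-13)(3^3)(0) = 405.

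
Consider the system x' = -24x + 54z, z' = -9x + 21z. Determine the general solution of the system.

x(t) = 2K_1e^(3t) - 3K_2e^(-6t), z(t) = K_1e^(3t) - K_2e^(-6t)

Coefficient matrix A = [[-24, 54], [-9, 21]].
Characteristic polynomial det(A - λI) = λ^2 + 3λ - 18 = 0.
Eigenvalues λ = 3, -6.
For λ=3: (A-λI) row 1 is [-27, 54], so an eigenvector is (2, 1).
For λ=-6: (A-λI) row 1 is [-18, 54], so an eigenvector is (-3, -1).
General solution: K_1e^(3t)(2,1) + K_2e^(-6t)(-3,-1).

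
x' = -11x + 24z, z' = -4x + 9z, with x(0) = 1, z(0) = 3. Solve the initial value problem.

Coefficient matrix A = [[-11, 24], [-4, 9]].
Characteristic polynomial det(A - λI) = λ^2 + 2λ - 3 = 0.
Eigenvalues λ = 1, -3.
For λ=1: (A-λI) row 1 is [-12, 24], so an eigenvector is (2, 1).
For λ=-3: (A-λI) row 1 is [-8, 24], so an eigenvector is (-3, -1).
General solution: K_1e^(t)(2,1) + K_2e^(-3t)(-3,-1).
Applying x(0)=1, z(0)=3 gives K_1=8, K_2=5.

x(t) = 16e^(t) - 15e^(-3t), z(t) = 8e^(t) - 5e^(-3t)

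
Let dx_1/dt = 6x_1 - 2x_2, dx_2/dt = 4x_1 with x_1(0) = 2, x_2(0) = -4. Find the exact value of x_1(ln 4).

1952

A = [[6,-2],[4,0]]; eigenvalues λ = 4, 2.
Eigenvectors: (1,1) for λ=4, (-1,-2) for λ=2.
From the initial condition, c_1 = 8, c_2 = 6.
x_1(ln 4) = (8)(4^4)(1) + (6)(4^2)(-1) = 1952.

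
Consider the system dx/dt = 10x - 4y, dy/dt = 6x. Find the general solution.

Coefficient matrix A = [[10, -4], [6, 0]].
Characteristic polynomial det(A - λI) = λ^2 - 10λ + 24 = 0.
Eigenvalues λ = 6, 4.
For λ=6: (A-λI) row 1 is [4, -4], so an eigenvector is (1, 1).
For λ=4: (A-λI) row 1 is [6, -4], so an eigenvector is (-2, -3).
General solution: C_1e^(6t)(1,1) + C_2e^(4t)(-2,-3).

x(t) = C_1e^(6t) - 2C_2e^(4t), y(t) = C_1e^(6t) - 3C_2e^(4t)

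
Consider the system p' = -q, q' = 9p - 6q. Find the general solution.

Coefficient matrix A = [[0, -1], [9, -6]].
Characteristic polynomial det(A - λI) = λ^2 + 6λ + 9 = 0.
Single eigenvalue λ = -3 with algebraic multiplicity 2.
Eigenvector v = (-1,-3); generalized eigenvector w with (A-λI)w=v is (0,1).
General solution: e^(-3t)[C_1·v + C_2·(t·v + w)].

p(t) = -C_1e^(-3t) - C_2te^(-3t), q(t) = -3C_1e^(-3t) - 3C_2te^(-3t) + C_2e^(-3t)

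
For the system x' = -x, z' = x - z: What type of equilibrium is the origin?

stable improper node

A = [[-1,0],[1,-1]]; det(A-λI) = λ^2 + 2λ + 1.
repeated λ = -1 with a single eigenvector.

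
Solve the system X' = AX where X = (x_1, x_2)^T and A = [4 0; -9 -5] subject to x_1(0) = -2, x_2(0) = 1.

Coefficient matrix A = [[4, 0], [-9, -5]].
Characteristic polynomial det(A - λI) = λ^2 + λ - 20 = 0.
Eigenvalues λ = -5, 4.
For λ=-5: (A-λI) row 1 is [9, 0], so an eigenvector is (0, 1).
For λ=4: (A-λI) row 2 is [-9, -9], so an eigenvector is (-1, 1).
General solution: K_1e^(-5t)(0,1) + K_2e^(4t)(-1,1).
Applying x_1(0)=-2, x_2(0)=1 gives K_1=-1, K_2=2.

x_1(t) = -2e^(4t), x_2(t) = 2e^(4t) - e^(-5t)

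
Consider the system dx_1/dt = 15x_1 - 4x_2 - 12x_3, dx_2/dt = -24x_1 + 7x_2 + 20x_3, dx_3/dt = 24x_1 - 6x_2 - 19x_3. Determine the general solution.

Coefficient matrix A = [[15, -4, -12], [-24, 7, 20], [24, -6, -19]].
det(A - λI) = 0 gives eigenvalues λ = 1, -1, 3.
For λ=1: eigenvector (2,-2,3).
For λ=-1: eigenvector (1,-2,2).
For λ=3: eigenvector (-2,3,-3).
General solution: K_1e^(t)(2,-2,3) + K_2e^(-t)(1,-2,2) + K_3e^(3t)(-2,3,-3).

x_1(t) = 2K_1e^(t) + K_2e^(-t) - 2K_3e^(3t), x_2(t) = -2K_1e^(t) - 2K_2e^(-t) + 3K_3e^(3t), x_3(t) = 3K_1e^(t) + 2K_2e^(-t) - 3K_3e^(3t)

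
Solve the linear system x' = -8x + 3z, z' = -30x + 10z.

x(t) = C_1e^(t)sin(3t) - C_2e^(t)cos(3t), z(t) = 3C_1e^(t)sin(3t) + C_1e^(t)cos(3t) + C_2e^(t)sin(3t) - 3C_2e^(t)cos(3t)

Coefficient matrix A = [[-8, 3], [-30, 10]].
Characteristic polynomial det(A - λI) = λ^2 - 2λ + 10 = 0.
Eigenvalues λ = 1 ± 3i (complex conjugate pair).
For λ=1+3i: an eigenvector is (0,1) - i(1,3) = (0 - i, 1 - 3i).
A real fundamental pair from Re and Im of e^((1+3i)t)v: X_1 = e^(t)(cos(3t)·(0,1) + sin(3t)·(1,3)), X_2 = e^(t)(sin(3t)·(0,1) - cos(3t)·(1,3)).
General solution: C_1X_1 + C_2X_2.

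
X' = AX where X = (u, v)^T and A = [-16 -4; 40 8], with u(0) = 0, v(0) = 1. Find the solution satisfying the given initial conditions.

Coefficient matrix A = [[-16, -4], [40, 8]].
Characteristic polynomial det(A - λI) = λ^2 + 8λ + 32 = 0.
Eigenvalues λ = -4 ± 4i (complex conjugate pair).
For λ=-4+4i: an eigenvector is (1,-3) - i(0,1) = (1, -3 - i).
A real fundamental pair from Re and Im of e^((-4+4i)t)v: X_1 = e^(-4t)(cos(4t)·(1,-3) + sin(4t)·(0,1)), X_2 = e^(-4t)(sin(4t)·(1,-3) - cos(4t)·(0,1)).
General solution: K_1X_1 + K_2X_2.
Applying u(0)=0, v(0)=1 gives K_1=0, K_2=-1.

u(t) = -e^(-4t)sin(4t), v(t) = 3e^(-4t)sin(4t) + e^(-4t)cos(4t)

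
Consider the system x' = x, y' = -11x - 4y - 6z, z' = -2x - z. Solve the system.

x(t) = c_1e^(t), y(t) = -c_1e^(t) + c_2e^(-4t) - 2c_3e^(-t), z(t) = -c_1e^(t) + c_3e^(-t)

Coefficient matrix A = [[1, 0, 0], [-11, -4, -6], [-2, 0, -1]].
det(A - λI) = 0 gives eigenvalues λ = 1, -4, -1.
For λ=1: eigenvector (1,-1,-1).
For λ=-4: eigenvector (0,1,0).
For λ=-1: eigenvector (0,-2,1).
General solution: c_1e^(t)(1,-1,-1) + c_2e^(-4t)(0,1,0) + c_3e^(-t)(0,-2,1).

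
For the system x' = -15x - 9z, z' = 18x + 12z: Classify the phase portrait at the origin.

A = [[-15,-9],[18,12]]; det(A-λI) = λ^2 + 3λ - 18.
λ = 3, -6: opposite signs.

saddle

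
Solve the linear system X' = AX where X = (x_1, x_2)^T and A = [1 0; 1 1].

x_1(t) = c_2e^(t), x_2(t) = c_1e^(t) + c_2te^(t) - 3c_2e^(t)

Coefficient matrix A = [[1, 0], [1, 1]].
Characteristic polynomial det(A - λI) = λ^2 - 2λ + 1 = 0.
Single eigenvalue λ = 1 with algebraic multiplicity 2.
Eigenvector v = (0,1); generalized eigenvector w with (A-λI)w=v is (1,-3).
General solution: e^(t)[c_1·v + c_2·(t·v + w)].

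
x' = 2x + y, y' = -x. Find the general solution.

x(t) = c_1e^(t) + c_2te^(t) - 2c_2e^(t), y(t) = -c_1e^(t) - c_2te^(t) + 3c_2e^(t)

Coefficient matrix A = [[2, 1], [-1, 0]].
Characteristic polynomial det(A - λI) = λ^2 - 2λ + 1 = 0.
Single eigenvalue λ = 1 with algebraic multiplicity 2.
Eigenvector v = (1,-1); generalized eigenvector w with (A-λI)w=v is (-2,3).
General solution: e^(t)[c_1·v + c_2·(t·v + w)].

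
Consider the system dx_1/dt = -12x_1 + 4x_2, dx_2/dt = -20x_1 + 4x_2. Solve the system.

Coefficient matrix A = [[-12, 4], [-20, 4]].
Characteristic polynomial det(A - λI) = λ^2 + 8λ + 32 = 0.
Eigenvalues λ = -4 ± 4i (complex conjugate pair).
For λ=-4+4i: an eigenvector is (0,-1) - i(-1,-2) = (0 + i, -1 + 2i).
A real fundamental pair from Re and Im of e^((-4+4i)t)v: X_1 = e^(-4t)(cos(4t)·(0,-1) + sin(4t)·(-1,-2)), X_2 = e^(-4t)(sin(4t)·(0,-1) - cos(4t)·(-1,-2)).
General solution: C_1X_1 + C_2X_2.

x_1(t) = -C_1e^(-4t)sin(4t) + C_2e^(-4t)cos(4t), x_2(t) = -2C_1e^(-4t)sin(4t) - C_1e^(-4t)cos(4t) - C_2e^(-4t)sin(4t) + 2C_2e^(-4t)cos(4t)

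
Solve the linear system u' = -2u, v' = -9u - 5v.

Coefficient matrix A = [[-2, 0], [-9, -5]].
Characteristic polynomial det(A - λI) = λ^2 + 7λ + 10 = 0.
Eigenvalues λ = -2, -5.
For λ=-2: (A-λI) row 2 is [-9, -3], so an eigenvector is (-1, 3).
For λ=-5: (A-λI) row 1 is [3, 0], so an eigenvector is (0, 1).
General solution: C_1e^(-2t)(-1,3) + C_2e^(-5t)(0,1).

u(t) = -C_1e^(-2t), v(t) = 3C_1e^(-2t) + C_2e^(-5t)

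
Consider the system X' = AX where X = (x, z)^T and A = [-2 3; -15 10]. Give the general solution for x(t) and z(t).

x(t) = -K_1e^(4t)sin(3t) + K_2e^(4t)cos(3t), z(t) = -2K_1e^(4t)sin(3t) - K_1e^(4t)cos(3t) - K_2e^(4t)sin(3t) + 2K_2e^(4t)cos(3t)

Coefficient matrix A = [[-2, 3], [-15, 10]].
Characteristic polynomial det(A - λI) = λ^2 - 8λ + 25 = 0.
Eigenvalues λ = 4 ± 3i (complex conjugate pair).
For λ=4+3i: an eigenvector is (0,-1) - i(-1,-2) = (0 + i, -1 + 2i).
A real fundamental pair from Re and Im of e^((4+3i)t)v: X_1 = e^(4t)(cos(3t)·(0,-1) + sin(3t)·(-1,-2)), X_2 = e^(4t)(sin(3t)·(0,-1) - cos(3t)·(-1,-2)).
General solution: K_1X_1 + K_2X_2.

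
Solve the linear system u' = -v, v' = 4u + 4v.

Coefficient matrix A = [[0, -1], [4, 4]].
Characteristic polynomial det(A - λI) = λ^2 - 4λ + 4 = 0.
Single eigenvalue λ = 2 with algebraic multiplicity 2.
Eigenvector v = (-1,2); generalized eigenvector w with (A-λI)w=v is (1,-1).
General solution: e^(2t)[K_1·v + K_2·(t·v + w)].

u(t) = -K_1e^(2t) - K_2te^(2t) + K_2e^(2t), v(t) = 2K_1e^(2t) + 2K_2te^(2t) - K_2e^(2t)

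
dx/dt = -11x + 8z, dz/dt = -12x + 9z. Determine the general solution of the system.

Coefficient matrix A = [[-11, 8], [-12, 9]].
Characteristic polynomial det(A - λI) = λ^2 + 2λ - 3 = 0.
Eigenvalues λ = -3, 1.
For λ=-3: (A-λI) row 1 is [-8, 8], so an eigenvector is (-1, -1).
For λ=1: (A-λI) row 1 is [-12, 8], so an eigenvector is (-2, -3).
General solution: c_1e^(-3t)(-1,-1) + c_2e^(t)(-2,-3).

x(t) = -c_1e^(-3t) - 2c_2e^(t), z(t) = -c_1e^(-3t) - 3c_2e^(t)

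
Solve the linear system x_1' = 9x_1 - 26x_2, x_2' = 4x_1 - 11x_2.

x_1(t) = -3c_1e^(-t)sin(2t) + 2c_1e^(-t)cos(2t) + 2c_2e^(-t)sin(2t) + 3c_2e^(-t)cos(2t), x_2(t) = -c_1e^(-t)sin(2t) + c_1e^(-t)cos(2t) + c_2e^(-t)sin(2t) + c_2e^(-t)cos(2t)

Coefficient matrix A = [[9, -26], [4, -11]].
Characteristic polynomial det(A - λI) = λ^2 + 2λ + 5 = 0.
Eigenvalues λ = -1 ± 2i (complex conjugate pair).
For λ=-1+2i: an eigenvector is (2,1) - i(-3,-1) = (2 + 3i, 1 + i).
A real fundamental pair from Re and Im of e^((-1+2i)t)v: X_1 = e^(-t)(cos(2t)·(2,1) + sin(2t)·(-3,-1)), X_2 = e^(-t)(sin(2t)·(2,1) - cos(2t)·(-3,-1)).
General solution: c_1X_1 + c_2X_2.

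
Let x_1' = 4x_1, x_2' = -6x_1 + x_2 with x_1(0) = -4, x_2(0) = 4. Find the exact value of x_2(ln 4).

2032

A = [[4,0],[-6,1]]; eigenvalues λ = 1, 4.
Eigenvectors: (0,1) for λ=1, (-1,2) for λ=4.
From the initial condition, c_1 = -4, c_2 = 4.
x_2(ln 4) = (-4)(4^1)(1) + (4)(4^4)(2) = 2032.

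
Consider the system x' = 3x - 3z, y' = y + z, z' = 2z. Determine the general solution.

Coefficient matrix A = [[3, 0, -3], [0, 1, 1], [0, 0, 2]].
det(A - λI) = 0 gives eigenvalues λ = 3, 1, 2.
For λ=3: eigenvector (1,0,0).
For λ=1: eigenvector (0,1,0).
For λ=2: eigenvector (3,1,1).
General solution: c_1e^(3t)(1,0,0) + c_2e^(t)(0,1,0) + c_3e^(2t)(3,1,1).

x(t) = c_1e^(3t) + 3c_3e^(2t), y(t) = c_2e^(t) + c_3e^(2t), z(t) = c_3e^(2t)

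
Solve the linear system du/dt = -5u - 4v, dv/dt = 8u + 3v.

Coefficient matrix A = [[-5, -4], [8, 3]].
Characteristic polynomial det(A - λI) = λ^2 + 2λ + 17 = 0.
Eigenvalues λ = -1 ± 4i (complex conjugate pair).
For λ=-1+4i: an eigenvector is (1,-1) - i(0,1) = (1, -1 - i).
A real fundamental pair from Re and Im of e^((-1+4i)t)v: X_1 = e^(-t)(cos(4t)·(1,-1) + sin(4t)·(0,1)), X_2 = e^(-t)(sin(4t)·(1,-1) - cos(4t)·(0,1)).
General solution: K_1X_1 + K_2X_2.

u(t) = K_1e^(-t)cos(4t) + K_2e^(-t)sin(4t), v(t) = K_1e^(-t)sin(4t) - K_1e^(-t)cos(4t) - K_2e^(-t)sin(4t) - K_2e^(-t)cos(4t)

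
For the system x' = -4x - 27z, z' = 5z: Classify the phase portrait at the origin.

A = [[-4,-27],[0,5]]; det(A-λI) = λ^2 - λ - 20.
λ = 5, -4: opposite signs.

saddle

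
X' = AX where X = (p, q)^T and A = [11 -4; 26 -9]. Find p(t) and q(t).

Coefficient matrix A = [[11, -4], [26, -9]].
Characteristic polynomial det(A - λI) = λ^2 - 2λ + 5 = 0.
Eigenvalues λ = 1 ± 2i (complex conjugate pair).
For λ=1+2i: an eigenvector is (1,2) - i(1,3) = (1 - i, 2 - 3i).
A real fundamental pair from Re and Im of e^((1+2i)t)v: X_1 = e^(t)(cos(2t)·(1,2) + sin(2t)·(1,3)), X_2 = e^(t)(sin(2t)·(1,2) - cos(2t)·(1,3)).
General solution: c_1X_1 + c_2X_2.

p(t) = c_1e^(t)sin(2t) + c_1e^(t)cos(2t) + c_2e^(t)sin(2t) - c_2e^(t)cos(2t), q(t) = 3c_1e^(t)sin(2t) + 2c_1e^(t)cos(2t) + 2c_2e^(t)sin(2t) - 3c_2e^(t)cos(2t)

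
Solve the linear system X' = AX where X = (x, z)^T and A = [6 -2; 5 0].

Coefficient matrix A = [[6, -2], [5, 0]].
Characteristic polynomial det(A - λI) = λ^2 - 6λ + 10 = 0.
Eigenvalues λ = 3 ± i (complex conjugate pair).
For λ=3+i: an eigenvector is (-1,-1) - i(-1,-2) = (-1 + i, -1 + 2i).
A real fundamental pair from Re and Im of e^((3+i)t)v: X_1 = e^(3t)(cos(t)·(-1,-1) + sin(t)·(-1,-2)), X_2 = e^(3t)(sin(t)·(-1,-1) - cos(t)·(-1,-2)).
General solution: C_1X_1 + C_2X_2.

x(t) = -C_1e^(3t)sin(t) - C_1e^(3t)cos(t) - C_2e^(3t)sin(t) + C_2e^(3t)cos(t), z(t) = -2C_1e^(3t)sin(t) - C_1e^(3t)cos(t) - C_2e^(3t)sin(t) + 2C_2e^(3t)cos(t)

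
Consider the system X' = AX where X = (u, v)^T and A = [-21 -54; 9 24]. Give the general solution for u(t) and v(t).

Coefficient matrix A = [[-21, -54], [9, 24]].
Characteristic polynomial det(A - λI) = λ^2 - 3λ - 18 = 0.
Eigenvalues λ = -3, 6.
For λ=-3: (A-λI) row 1 is [-18, -54], so an eigenvector is (3, -1).
For λ=6: (A-λI) row 1 is [-27, -54], so an eigenvector is (-2, 1).
General solution: c_1e^(-3t)(3,-1) + c_2e^(6t)(-2,1).

u(t) = 3c_1e^(-3t) - 2c_2e^(6t), v(t) = -c_1e^(-3t) + c_2e^(6t)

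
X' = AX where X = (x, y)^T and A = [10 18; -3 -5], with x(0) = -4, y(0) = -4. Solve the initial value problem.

x(t) = -36e^(4t) + 32e^(t), y(t) = 12e^(4t) - 16e^(t)

Coefficient matrix A = [[10, 18], [-3, -5]].
Characteristic polynomial det(A - λI) = λ^2 - 5λ + 4 = 0.
Eigenvalues λ = 1, 4.
For λ=1: (A-λI) row 1 is [9, 18], so an eigenvector is (-2, 1).
For λ=4: (A-λI) row 1 is [6, 18], so an eigenvector is (-3, 1).
General solution: c_1e^(t)(-2,1) + c_2e^(4t)(-3,1).
Applying x(0)=-4, y(0)=-4 gives c_1=-16, c_2=12.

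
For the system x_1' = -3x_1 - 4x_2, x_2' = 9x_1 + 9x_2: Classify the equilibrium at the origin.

unstable improper node

A = [[-3,-4],[9,9]]; det(A-λI) = λ^2 - 6λ + 9.
repeated λ = 3 with a single eigenvector.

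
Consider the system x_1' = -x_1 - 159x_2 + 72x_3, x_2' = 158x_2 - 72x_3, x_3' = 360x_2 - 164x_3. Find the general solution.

Coefficient matrix A = [[-1, -159, 72], [0, 158, -72], [0, 360, -164]].
det(A - λI) = 0 gives eigenvalues λ = -1, -2, -4.
For λ=-1: eigenvector (1,0,0).
For λ=-2: eigenvector (-9,9,20).
For λ=-4: eigenvector (-4,4,9).
General solution: C_1e^(-t)(1,0,0) + C_2e^(-2t)(-9,9,20) + C_3e^(-4t)(-4,4,9).

x_1(t) = C_1e^(-t) - 9C_2e^(-2t) - 4C_3e^(-4t), x_2(t) = 9C_2e^(-2t) + 4C_3e^(-4t), x_3(t) = 20C_2e^(-2t) + 9C_3e^(-4t)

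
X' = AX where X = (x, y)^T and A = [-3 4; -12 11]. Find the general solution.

Coefficient matrix A = [[-3, 4], [-12, 11]].
Characteristic polynomial det(A - λI) = λ^2 - 8λ + 15 = 0.
Eigenvalues λ = 3, 5.
For λ=3: (A-λI) row 1 is [-6, 4], so an eigenvector is (2, 3).
For λ=5: (A-λI) row 1 is [-8, 4], so an eigenvector is (-1, -2).
General solution: C_1e^(3t)(2,3) + C_2e^(5t)(-1,-2).

x(t) = 2C_1e^(3t) - C_2e^(5t), y(t) = 3C_1e^(3t) - 2C_2e^(5t)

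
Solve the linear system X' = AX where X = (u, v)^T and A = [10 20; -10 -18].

u(t) = -3C_1e^(-4t)sin(2t) + C_1e^(-4t)cos(2t) + C_2e^(-4t)sin(2t) + 3C_2e^(-4t)cos(2t), v(t) = 2C_1e^(-4t)sin(2t) - C_1e^(-4t)cos(2t) - C_2e^(-4t)sin(2t) - 2C_2e^(-4t)cos(2t)

Coefficient matrix A = [[10, 20], [-10, -18]].
Characteristic polynomial det(A - λI) = λ^2 + 8λ + 20 = 0.
Eigenvalues λ = -4 ± 2i (complex conjugate pair).
For λ=-4+2i: an eigenvector is (1,-1) - i(-3,2) = (1 + 3i, -1 - 2i).
A real fundamental pair from Re and Im of e^((-4+2i)t)v: X_1 = e^(-4t)(cos(2t)·(1,-1) + sin(2t)·(-3,2)), X_2 = e^(-4t)(sin(2t)·(1,-1) - cos(2t)·(-3,2)).
General solution: C_1X_1 + C_2X_2.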